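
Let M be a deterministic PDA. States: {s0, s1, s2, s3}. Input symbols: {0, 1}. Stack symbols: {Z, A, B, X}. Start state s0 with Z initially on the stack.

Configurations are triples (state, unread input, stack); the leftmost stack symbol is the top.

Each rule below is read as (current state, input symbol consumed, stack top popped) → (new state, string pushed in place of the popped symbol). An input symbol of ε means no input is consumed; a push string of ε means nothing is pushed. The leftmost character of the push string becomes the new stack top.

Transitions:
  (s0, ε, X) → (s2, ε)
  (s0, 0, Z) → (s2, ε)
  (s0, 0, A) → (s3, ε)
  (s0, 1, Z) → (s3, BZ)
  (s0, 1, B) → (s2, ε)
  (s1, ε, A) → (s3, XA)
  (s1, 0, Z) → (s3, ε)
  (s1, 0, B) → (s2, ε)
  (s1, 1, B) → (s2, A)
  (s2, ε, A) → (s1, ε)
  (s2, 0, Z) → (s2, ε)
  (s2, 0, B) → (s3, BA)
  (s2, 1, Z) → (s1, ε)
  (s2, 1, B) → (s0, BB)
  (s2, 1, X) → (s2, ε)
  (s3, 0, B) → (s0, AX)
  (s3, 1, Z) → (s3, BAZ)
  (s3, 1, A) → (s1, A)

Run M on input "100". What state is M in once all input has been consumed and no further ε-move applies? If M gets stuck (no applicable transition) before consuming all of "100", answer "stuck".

(s0, 100, Z) ⊢ (s3, 00, BZ) ⊢ (s0, 0, AXZ) ⊢ (s3, ε, XZ)
All input consumed; M is in state s3.

s3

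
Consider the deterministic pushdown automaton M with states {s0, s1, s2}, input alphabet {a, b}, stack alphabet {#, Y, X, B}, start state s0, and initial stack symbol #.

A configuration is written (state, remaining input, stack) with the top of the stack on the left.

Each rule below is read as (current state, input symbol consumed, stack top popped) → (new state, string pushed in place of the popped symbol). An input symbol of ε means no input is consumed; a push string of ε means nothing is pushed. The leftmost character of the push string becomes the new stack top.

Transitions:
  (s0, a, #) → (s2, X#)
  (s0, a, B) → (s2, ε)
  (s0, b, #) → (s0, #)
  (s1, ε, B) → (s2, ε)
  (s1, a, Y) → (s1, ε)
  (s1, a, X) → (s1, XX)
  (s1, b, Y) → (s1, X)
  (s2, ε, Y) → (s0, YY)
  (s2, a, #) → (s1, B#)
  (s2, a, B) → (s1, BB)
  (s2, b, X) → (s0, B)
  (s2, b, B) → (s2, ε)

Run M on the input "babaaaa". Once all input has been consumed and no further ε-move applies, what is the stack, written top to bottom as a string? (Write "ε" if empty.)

(s0, babaaaa, #) ⊢ (s0, abaaaa, #) ⊢ (s2, baaaa, X#) ⊢ (s0, aaaa, B#) ⊢ (s2, aaa, #) ⊢ (s1, aa, B#) ⊢ (s2, aa, #) ⊢ (s1, a, B#) ⊢ (s2, a, #) ⊢ (s1, ε, B#) ⊢ (s2, ε, #)
All input consumed in state s2 with stack #.

#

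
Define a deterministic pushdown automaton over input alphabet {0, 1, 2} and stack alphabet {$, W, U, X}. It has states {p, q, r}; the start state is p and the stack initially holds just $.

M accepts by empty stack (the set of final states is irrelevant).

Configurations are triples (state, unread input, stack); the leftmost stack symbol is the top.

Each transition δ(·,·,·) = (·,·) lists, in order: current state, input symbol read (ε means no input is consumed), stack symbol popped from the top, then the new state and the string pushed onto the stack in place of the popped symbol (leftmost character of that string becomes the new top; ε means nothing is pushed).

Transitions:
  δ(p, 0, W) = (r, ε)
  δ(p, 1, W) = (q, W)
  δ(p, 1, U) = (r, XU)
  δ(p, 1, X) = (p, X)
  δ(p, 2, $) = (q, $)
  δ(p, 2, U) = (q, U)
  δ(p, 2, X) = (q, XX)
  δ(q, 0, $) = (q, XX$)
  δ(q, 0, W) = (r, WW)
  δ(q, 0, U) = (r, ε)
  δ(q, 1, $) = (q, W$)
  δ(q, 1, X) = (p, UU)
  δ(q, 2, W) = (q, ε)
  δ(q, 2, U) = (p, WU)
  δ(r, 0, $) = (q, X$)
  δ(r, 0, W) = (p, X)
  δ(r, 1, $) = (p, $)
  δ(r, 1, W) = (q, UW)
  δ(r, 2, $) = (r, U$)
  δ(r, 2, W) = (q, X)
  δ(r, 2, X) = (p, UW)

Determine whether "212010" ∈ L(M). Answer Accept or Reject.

(p, 212010, $)
  read 2, top $: go to q, push $ → (q, 12010, $)
  read 1, top $: go to q, push W$ → (q, 2010, W$)
  read 2, top W: go to q, push ε → (q, 010, $)
  read 0, top $: go to q, push XX$ → (q, 10, XX$)
  read 1, top X: go to p, push UU → (p, 0, UUX$)
No transition applies at (p, 0, UUX$); input not fully consumed.

Reject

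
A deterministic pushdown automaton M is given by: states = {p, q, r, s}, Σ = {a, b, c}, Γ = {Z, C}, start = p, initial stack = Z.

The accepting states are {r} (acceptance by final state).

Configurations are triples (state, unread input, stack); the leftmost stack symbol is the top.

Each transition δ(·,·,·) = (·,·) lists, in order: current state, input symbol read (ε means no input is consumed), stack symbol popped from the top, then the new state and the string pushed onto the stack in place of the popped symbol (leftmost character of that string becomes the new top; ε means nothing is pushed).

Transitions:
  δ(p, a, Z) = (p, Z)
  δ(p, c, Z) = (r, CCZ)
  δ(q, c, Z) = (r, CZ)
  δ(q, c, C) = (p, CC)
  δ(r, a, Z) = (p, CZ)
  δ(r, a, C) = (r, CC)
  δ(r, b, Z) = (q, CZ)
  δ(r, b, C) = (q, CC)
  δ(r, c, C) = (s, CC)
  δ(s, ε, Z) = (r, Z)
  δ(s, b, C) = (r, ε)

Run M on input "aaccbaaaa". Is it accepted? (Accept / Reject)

(p, aaccbaaaa, Z)
  read a, top Z: go to p, push Z → (p, accbaaaa, Z)
  read a, top Z: go to p, push Z → (p, ccbaaaa, Z)
  read c, top Z: go to r, push CCZ → (r, cbaaaa, CCZ)
  read c, top C: go to s, push CC → (s, baaaa, CCCZ)
  read b, top C: go to r, push ε → (r, aaaa, CCZ)
  read a, top C: go to r, push CC → (r, aaa, CCCZ)
  read a, top C: go to r, push CC → (r, aa, CCCCZ)
  read a, top C: go to r, push CC → (r, a, CCCCCZ)
  read a, top C: go to r, push CC → (r, ε, CCCCCCZ)
All input consumed; state r ∈ F.

Accept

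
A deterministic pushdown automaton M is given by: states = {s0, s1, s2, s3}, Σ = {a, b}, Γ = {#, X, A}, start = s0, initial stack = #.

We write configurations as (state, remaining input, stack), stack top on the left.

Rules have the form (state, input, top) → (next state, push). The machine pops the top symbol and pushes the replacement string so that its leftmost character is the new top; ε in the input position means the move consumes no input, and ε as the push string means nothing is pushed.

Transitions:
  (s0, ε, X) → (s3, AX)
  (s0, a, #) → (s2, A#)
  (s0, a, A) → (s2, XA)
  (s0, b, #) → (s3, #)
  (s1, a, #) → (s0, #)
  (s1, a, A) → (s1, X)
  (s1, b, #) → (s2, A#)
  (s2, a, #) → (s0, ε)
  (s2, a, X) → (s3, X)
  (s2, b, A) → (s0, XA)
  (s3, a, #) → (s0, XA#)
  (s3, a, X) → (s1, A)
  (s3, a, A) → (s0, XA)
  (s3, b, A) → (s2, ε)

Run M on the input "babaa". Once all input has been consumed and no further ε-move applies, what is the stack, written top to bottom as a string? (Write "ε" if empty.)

(s0, babaa, #) ⊢ (s3, abaa, #) ⊢ (s0, baa, XA#) ⊢ (s3, baa, AXA#) ⊢ (s2, aa, XA#) ⊢ (s3, a, XA#) ⊢ (s1, ε, AA#)
All input consumed in state s1 with stack AA#.

AA#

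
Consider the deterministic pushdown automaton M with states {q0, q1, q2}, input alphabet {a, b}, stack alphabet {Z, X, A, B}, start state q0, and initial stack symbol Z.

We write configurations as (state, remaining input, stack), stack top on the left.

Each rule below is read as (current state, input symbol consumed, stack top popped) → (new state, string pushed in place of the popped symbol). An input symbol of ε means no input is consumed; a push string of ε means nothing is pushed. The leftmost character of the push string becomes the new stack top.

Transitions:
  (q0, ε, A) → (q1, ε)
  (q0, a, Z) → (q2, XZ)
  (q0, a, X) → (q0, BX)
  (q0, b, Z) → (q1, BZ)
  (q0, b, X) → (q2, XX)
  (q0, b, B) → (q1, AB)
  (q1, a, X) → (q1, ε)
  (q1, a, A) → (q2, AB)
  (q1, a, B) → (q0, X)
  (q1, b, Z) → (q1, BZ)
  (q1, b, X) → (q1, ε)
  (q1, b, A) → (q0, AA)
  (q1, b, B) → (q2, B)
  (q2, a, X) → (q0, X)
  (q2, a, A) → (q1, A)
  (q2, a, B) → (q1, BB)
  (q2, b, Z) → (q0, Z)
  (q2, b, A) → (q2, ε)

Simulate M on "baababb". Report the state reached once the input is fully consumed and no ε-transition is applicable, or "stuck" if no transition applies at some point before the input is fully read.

stuck

(q0, baababb, Z)
  read b, top Z: go to q1, push BZ → (q1, aababb, BZ)
  read a, top B: go to q0, push X → (q0, ababb, XZ)
  read a, top X: go to q0, push BX → (q0, babb, BXZ)
  read b, top B: go to q1, push AB → (q1, abb, ABXZ)
  read a, top A: go to q2, push AB → (q2, bb, ABBXZ)
  read b, top A: go to q2, push ε → (q2, b, BBXZ)
No transition for (q2, b, top B); M blocks with input b remaining.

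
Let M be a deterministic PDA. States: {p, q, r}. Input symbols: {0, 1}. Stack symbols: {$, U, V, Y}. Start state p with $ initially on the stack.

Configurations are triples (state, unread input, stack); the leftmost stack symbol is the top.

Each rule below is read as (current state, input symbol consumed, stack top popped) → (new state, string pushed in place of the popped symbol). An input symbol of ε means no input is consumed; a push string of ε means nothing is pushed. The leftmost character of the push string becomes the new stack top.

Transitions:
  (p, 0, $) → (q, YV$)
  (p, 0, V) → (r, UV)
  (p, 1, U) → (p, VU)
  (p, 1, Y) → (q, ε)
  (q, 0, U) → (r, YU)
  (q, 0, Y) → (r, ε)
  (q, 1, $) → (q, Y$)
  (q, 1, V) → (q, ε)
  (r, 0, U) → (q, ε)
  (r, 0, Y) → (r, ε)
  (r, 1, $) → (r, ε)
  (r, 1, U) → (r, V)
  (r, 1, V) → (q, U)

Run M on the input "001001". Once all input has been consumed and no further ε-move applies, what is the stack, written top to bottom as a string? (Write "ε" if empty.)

V$

(p, 001001, $)
  read 0, top $: go to q, push YV$ → (q, 01001, YV$)
  read 0, top Y: go to r, push ε → (r, 1001, V$)
  read 1, top V: go to q, push U → (q, 001, U$)
  read 0, top U: go to r, push YU → (r, 01, YU$)
  read 0, top Y: go to r, push ε → (r, 1, U$)
  read 1, top U: go to r, push V → (r, ε, V$)
All input consumed in state r with stack V$.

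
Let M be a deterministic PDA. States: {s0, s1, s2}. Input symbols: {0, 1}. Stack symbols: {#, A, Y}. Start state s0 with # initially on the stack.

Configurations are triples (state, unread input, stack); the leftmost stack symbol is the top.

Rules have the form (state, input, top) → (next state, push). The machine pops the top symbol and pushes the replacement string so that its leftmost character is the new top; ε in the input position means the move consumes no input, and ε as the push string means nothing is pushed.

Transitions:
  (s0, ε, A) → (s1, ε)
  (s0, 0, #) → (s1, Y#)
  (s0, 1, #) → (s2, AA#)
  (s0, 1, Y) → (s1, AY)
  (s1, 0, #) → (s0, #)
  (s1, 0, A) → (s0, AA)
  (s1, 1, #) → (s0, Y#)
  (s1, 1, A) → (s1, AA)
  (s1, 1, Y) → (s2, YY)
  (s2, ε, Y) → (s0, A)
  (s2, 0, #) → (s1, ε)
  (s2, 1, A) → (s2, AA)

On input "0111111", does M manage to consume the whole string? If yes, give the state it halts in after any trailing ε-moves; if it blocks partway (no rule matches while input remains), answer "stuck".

s1

(s0, 0111111, #)
  read 0, top #: go to s1, push Y# → (s1, 111111, Y#)
  read 1, top Y: go to s2, push YY → (s2, 11111, YY#)
  ε-move, top Y: go to s0, push A → (s0, 11111, AY#)
  ε-move, top A: go to s1, push ε → (s1, 11111, Y#)
  read 1, top Y: go to s2, push YY → (s2, 1111, YY#)
  ε-move, top Y: go to s0, push A → (s0, 1111, AY#)
  ε-move, top A: go to s1, push ε → (s1, 1111, Y#)
  read 1, top Y: go to s2, push YY → (s2, 111, YY#)
  ε-move, top Y: go to s0, push A → (s0, 111, AY#)
  ε-move, top A: go to s1, push ε → (s1, 111, Y#)
  read 1, top Y: go to s2, push YY → (s2, 11, YY#)
  ε-move, top Y: go to s0, push A → (s0, 11, AY#)
  ε-move, top A: go to s1, push ε → (s1, 11, Y#)
  read 1, top Y: go to s2, push YY → (s2, 1, YY#)
  ε-move, top Y: go to s0, push A → (s0, 1, AY#)
  ε-move, top A: go to s1, push ε → (s1, 1, Y#)
  read 1, top Y: go to s2, push YY → (s2, ε, YY#)
  ε-move, top Y: go to s0, push A → (s0, ε, AY#)
  ε-move, top A: go to s1, push ε → (s1, ε, Y#)
All input consumed; M is in state s1.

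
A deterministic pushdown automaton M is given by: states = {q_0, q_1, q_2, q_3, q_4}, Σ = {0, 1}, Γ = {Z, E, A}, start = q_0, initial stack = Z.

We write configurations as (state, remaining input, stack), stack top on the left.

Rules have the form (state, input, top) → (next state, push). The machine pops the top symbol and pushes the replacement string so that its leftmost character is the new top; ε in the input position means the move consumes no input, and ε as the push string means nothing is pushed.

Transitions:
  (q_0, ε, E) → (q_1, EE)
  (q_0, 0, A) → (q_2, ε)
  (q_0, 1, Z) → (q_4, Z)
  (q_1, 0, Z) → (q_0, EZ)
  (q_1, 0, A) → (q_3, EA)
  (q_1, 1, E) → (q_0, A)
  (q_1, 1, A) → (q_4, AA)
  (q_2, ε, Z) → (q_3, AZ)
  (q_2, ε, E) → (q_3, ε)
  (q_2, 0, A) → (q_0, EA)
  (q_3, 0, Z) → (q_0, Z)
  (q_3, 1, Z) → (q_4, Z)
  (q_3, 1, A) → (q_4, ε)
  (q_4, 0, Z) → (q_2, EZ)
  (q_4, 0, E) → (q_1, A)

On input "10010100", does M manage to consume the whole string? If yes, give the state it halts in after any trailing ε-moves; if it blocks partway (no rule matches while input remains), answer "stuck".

(q_0, 10010100, Z)
  read 1, top Z: go to q_4, push Z → (q_4, 0010100, Z)
  read 0, top Z: go to q_2, push EZ → (q_2, 010100, EZ)
  ε-move, top E: go to q_3, push ε → (q_3, 010100, Z)
  read 0, top Z: go to q_0, push Z → (q_0, 10100, Z)
  read 1, top Z: go to q_4, push Z → (q_4, 0100, Z)
  read 0, top Z: go to q_2, push EZ → (q_2, 100, EZ)
  ε-move, top E: go to q_3, push ε → (q_3, 100, Z)
  read 1, top Z: go to q_4, push Z → (q_4, 00, Z)
  read 0, top Z: go to q_2, push EZ → (q_2, 0, EZ)
  ε-move, top E: go to q_3, push ε → (q_3, 0, Z)
  read 0, top Z: go to q_0, push Z → (q_0, ε, Z)
All input consumed; M is in state q_0.

q_0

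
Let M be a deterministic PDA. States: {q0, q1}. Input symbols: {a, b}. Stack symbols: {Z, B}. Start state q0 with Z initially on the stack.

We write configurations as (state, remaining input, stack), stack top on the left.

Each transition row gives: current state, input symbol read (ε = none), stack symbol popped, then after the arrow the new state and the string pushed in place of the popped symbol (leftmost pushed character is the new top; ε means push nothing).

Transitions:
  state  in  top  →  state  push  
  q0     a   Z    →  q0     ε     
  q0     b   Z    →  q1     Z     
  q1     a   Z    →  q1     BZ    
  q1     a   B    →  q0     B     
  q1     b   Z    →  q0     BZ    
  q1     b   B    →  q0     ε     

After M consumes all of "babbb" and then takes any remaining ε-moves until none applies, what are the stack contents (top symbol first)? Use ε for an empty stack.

BZ

(q0, babbb, Z)
  read b, top Z: go to q1, push Z → (q1, abbb, Z)
  read a, top Z: go to q1, push BZ → (q1, bbb, BZ)
  read b, top B: go to q0, push ε → (q0, bb, Z)
  read b, top Z: go to q1, push Z → (q1, b, Z)
  read b, top Z: go to q0, push BZ → (q0, ε, BZ)
All input consumed in state q0 with stack BZ.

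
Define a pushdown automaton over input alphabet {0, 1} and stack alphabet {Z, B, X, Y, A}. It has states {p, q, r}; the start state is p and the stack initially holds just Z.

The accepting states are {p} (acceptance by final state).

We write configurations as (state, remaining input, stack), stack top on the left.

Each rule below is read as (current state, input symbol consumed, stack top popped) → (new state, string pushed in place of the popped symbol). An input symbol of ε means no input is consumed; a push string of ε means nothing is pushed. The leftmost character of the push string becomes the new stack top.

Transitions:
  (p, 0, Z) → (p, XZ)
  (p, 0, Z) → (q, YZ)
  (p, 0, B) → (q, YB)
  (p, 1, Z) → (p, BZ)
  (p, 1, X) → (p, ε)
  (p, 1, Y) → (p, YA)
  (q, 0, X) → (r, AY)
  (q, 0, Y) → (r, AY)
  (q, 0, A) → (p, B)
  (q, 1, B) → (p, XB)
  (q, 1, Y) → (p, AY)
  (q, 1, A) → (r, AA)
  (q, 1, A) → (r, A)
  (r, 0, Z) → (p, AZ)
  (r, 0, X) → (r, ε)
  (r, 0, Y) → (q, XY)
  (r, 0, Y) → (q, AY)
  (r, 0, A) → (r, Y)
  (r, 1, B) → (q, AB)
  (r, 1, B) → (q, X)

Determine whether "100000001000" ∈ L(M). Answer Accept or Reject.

Accept

One accepting computation: (p, 100000001000, Z) ⊢ (p, 00000001000, BZ) ⊢ (q, 0000001000, YBZ) ⊢ (r, 000001000, AYBZ) ⊢ (r, 00001000, YYBZ) ⊢ (q, 0001000, XYYBZ) ⊢ (r, 001000, AYYYBZ) ⊢ (r, 01000, YYYYBZ) ⊢ (q, 1000, AYYYYBZ) ⊢ (r, 000, AAYYYYBZ) ⊢ (r, 00, YAYYYYBZ) ⊢ (q, 0, AYAYYYYBZ) ⊢ (p, ε, BYAYYYYBZ)
All input consumed and state p ∈ F.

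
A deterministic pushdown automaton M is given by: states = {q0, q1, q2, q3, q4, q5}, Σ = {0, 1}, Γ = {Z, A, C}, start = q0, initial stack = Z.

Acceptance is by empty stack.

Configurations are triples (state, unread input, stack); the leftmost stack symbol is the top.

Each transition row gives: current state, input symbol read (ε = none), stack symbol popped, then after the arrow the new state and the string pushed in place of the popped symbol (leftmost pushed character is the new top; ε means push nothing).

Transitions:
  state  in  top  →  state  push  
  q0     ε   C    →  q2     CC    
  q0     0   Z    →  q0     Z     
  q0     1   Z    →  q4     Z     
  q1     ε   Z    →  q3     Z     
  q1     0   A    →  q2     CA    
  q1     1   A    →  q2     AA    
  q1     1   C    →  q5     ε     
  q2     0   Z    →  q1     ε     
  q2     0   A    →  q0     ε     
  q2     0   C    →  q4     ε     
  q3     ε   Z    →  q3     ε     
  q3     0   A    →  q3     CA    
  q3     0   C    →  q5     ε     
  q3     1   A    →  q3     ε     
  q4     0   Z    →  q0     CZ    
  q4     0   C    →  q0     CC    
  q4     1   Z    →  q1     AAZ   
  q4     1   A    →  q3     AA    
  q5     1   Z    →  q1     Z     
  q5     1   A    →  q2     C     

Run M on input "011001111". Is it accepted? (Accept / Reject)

Accept

(q0, 011001111, Z)
  read 0, top Z: go to q0, push Z → (q0, 11001111, Z)
  read 1, top Z: go to q4, push Z → (q4, 1001111, Z)
  read 1, top Z: go to q1, push AAZ → (q1, 001111, AAZ)
  read 0, top A: go to q2, push CA → (q2, 01111, CAAZ)
  read 0, top C: go to q4, push ε → (q4, 1111, AAZ)
  read 1, top A: go to q3, push AA → (q3, 111, AAAZ)
  read 1, top A: go to q3, push ε → (q3, 11, AAZ)
  read 1, top A: go to q3, push ε → (q3, 1, AZ)
  read 1, top A: go to q3, push ε → (q3, ε, Z)
  ε-move, top Z: go to q3, push ε → (q3, ε, ε)
All input consumed and the stack is empty.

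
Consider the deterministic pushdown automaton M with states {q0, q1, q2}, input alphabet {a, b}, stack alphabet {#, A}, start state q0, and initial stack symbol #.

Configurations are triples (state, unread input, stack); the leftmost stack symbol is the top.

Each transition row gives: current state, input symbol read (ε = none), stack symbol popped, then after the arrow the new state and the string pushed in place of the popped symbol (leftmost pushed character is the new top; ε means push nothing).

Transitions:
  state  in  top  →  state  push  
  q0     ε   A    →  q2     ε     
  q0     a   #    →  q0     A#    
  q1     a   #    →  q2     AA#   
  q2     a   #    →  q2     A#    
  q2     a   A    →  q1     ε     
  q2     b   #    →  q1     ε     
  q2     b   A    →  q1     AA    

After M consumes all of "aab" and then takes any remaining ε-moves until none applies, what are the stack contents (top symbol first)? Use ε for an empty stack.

(q0, aab, #)
  read a, top #: go to q0, push A# → (q0, ab, A#)
  ε-move, top A: go to q2, push ε → (q2, ab, #)
  read a, top #: go to q2, push A# → (q2, b, A#)
  read b, top A: go to q1, push AA → (q1, ε, AA#)
All input consumed in state q1 with stack AA#.

AA#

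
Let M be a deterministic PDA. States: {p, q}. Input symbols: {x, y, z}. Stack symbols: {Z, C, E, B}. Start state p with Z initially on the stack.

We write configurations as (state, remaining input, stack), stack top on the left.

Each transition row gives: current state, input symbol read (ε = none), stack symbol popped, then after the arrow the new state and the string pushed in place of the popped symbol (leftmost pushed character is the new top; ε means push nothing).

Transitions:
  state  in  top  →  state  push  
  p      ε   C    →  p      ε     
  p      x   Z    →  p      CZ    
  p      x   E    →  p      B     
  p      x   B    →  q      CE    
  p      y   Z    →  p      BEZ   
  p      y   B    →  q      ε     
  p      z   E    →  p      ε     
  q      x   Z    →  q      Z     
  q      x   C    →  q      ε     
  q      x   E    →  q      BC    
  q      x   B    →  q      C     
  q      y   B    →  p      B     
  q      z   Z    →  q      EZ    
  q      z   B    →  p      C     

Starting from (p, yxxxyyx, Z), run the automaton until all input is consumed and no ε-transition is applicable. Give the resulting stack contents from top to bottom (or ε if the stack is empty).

(p, yxxxyyx, Z)
  read y, top Z: go to p, push BEZ → (p, xxxyyx, BEZ)
  read x, top B: go to q, push CE → (q, xxyyx, CEEZ)
  read x, top C: go to q, push ε → (q, xyyx, EEZ)
  read x, top E: go to q, push BC → (q, yyx, BCEZ)
  read y, top B: go to p, push B → (p, yx, BCEZ)
  read y, top B: go to q, push ε → (q, x, CEZ)
  read x, top C: go to q, push ε → (q, ε, EZ)
All input consumed in state q with stack EZ.

EZ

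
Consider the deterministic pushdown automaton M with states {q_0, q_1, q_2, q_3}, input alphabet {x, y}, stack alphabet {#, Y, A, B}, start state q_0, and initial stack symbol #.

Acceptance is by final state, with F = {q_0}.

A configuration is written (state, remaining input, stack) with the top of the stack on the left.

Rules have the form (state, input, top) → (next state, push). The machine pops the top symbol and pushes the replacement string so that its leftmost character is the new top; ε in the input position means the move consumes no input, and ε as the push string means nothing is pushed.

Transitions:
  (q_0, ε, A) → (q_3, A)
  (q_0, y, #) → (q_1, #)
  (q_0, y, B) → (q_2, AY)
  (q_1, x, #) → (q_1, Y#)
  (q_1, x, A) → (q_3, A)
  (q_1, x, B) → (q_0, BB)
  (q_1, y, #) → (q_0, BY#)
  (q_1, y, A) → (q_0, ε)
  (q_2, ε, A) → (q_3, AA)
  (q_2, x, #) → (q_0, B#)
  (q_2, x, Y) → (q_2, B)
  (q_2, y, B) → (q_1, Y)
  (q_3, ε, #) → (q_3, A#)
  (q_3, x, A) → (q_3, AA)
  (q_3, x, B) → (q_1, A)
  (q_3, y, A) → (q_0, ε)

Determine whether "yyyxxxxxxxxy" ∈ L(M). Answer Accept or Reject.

(q_0, yyyxxxxxxxxy, #)
  read y, top #: go to q_1, push # → (q_1, yyxxxxxxxxy, #)
  read y, top #: go to q_0, push BY# → (q_0, yxxxxxxxxy, BY#)
  read y, top B: go to q_2, push AY → (q_2, xxxxxxxxy, AYY#)
  ε-move, top A: go to q_3, push AA → (q_3, xxxxxxxxy, AAYY#)
  read x, top A: go to q_3, push AA → (q_3, xxxxxxxy, AAAYY#)
  read x, top A: go to q_3, push AA → (q_3, xxxxxxy, AAAAYY#)
  read x, top A: go to q_3, push AA → (q_3, xxxxxy, AAAAAYY#)
  read x, top A: go to q_3, push AA → (q_3, xxxxy, AAAAAAYY#)
  read x, top A: go to q_3, push AA → (q_3, xxxy, AAAAAAAYY#)
  read x, top A: go to q_3, push AA → (q_3, xxy, AAAAAAAAYY#)
  read x, top A: go to q_3, push AA → (q_3, xy, AAAAAAAAAYY#)
  read x, top A: go to q_3, push AA → (q_3, y, AAAAAAAAAAYY#)
  read y, top A: go to q_0, push ε → (q_0, ε, AAAAAAAAAYY#)
All input consumed; state q_0 ∈ F.

Accept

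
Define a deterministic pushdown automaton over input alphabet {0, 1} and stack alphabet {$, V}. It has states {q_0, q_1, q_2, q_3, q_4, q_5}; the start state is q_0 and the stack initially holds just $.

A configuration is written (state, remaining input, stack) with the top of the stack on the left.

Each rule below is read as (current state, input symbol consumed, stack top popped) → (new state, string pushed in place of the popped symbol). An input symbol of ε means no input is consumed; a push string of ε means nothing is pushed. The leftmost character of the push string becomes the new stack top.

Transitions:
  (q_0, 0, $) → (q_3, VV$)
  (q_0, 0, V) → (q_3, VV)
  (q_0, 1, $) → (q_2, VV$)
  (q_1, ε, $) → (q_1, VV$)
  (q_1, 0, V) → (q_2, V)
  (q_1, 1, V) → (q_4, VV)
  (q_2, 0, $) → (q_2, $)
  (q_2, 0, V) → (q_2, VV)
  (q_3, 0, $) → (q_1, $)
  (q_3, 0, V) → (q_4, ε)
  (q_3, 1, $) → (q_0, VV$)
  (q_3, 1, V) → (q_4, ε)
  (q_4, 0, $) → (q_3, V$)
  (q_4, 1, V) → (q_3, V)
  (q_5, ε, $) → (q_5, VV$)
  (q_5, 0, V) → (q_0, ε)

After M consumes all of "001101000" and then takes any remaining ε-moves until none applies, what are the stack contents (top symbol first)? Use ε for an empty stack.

V$

(q_0, 001101000, $) ⊢ (q_3, 01101000, VV$) ⊢ (q_4, 1101000, V$) ⊢ (q_3, 101000, V$) ⊢ (q_4, 01000, $) ⊢ (q_3, 1000, V$) ⊢ (q_4, 000, $) ⊢ (q_3, 00, V$) ⊢ (q_4, 0, $) ⊢ (q_3, ε, V$)
All input consumed in state q_3 with stack V$.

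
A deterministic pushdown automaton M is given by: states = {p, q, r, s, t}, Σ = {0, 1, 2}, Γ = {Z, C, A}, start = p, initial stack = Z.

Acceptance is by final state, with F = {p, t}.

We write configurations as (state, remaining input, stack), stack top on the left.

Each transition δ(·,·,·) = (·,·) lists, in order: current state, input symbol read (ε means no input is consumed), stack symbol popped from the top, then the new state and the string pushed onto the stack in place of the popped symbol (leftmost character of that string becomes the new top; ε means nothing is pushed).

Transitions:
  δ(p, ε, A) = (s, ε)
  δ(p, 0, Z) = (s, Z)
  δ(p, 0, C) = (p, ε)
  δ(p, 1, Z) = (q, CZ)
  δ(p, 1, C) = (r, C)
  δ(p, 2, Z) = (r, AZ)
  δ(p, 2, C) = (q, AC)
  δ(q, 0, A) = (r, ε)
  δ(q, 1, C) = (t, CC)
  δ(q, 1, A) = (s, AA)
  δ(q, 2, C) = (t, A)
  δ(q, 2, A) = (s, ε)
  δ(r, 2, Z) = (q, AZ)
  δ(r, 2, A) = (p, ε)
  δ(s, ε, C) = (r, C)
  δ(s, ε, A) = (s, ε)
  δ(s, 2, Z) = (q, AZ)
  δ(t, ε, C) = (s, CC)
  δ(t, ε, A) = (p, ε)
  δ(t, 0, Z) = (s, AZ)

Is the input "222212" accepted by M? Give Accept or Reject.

Accept

(p, 222212, Z) ⊢ (r, 22212, AZ) ⊢ (p, 2212, Z) ⊢ (r, 212, AZ) ⊢ (p, 12, Z) ⊢ (q, 2, CZ) ⊢ (t, ε, AZ)
All input consumed; state t ∈ F.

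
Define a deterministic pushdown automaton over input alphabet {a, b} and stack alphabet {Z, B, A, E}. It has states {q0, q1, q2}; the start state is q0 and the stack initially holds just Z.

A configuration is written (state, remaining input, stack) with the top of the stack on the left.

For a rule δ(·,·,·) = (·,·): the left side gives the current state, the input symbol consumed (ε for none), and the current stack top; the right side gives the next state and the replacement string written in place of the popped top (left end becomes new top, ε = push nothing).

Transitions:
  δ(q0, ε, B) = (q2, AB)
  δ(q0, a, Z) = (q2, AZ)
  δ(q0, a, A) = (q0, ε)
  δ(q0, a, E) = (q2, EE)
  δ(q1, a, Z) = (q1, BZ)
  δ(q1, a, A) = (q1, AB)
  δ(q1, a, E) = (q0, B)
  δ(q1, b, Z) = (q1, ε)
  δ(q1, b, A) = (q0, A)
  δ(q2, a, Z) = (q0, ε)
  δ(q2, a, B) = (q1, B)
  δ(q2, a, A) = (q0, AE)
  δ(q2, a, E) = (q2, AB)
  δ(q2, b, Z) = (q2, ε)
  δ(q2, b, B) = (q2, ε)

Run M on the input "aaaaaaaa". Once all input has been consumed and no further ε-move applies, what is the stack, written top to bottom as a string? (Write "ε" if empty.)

EEBEZ

(q0, aaaaaaaa, Z) ⊢ (q2, aaaaaaa, AZ) ⊢ (q0, aaaaaa, AEZ) ⊢ (q0, aaaaa, EZ) ⊢ (q2, aaaa, EEZ) ⊢ (q2, aaa, ABEZ) ⊢ (q0, aa, AEBEZ) ⊢ (q0, a, EBEZ) ⊢ (q2, ε, EEBEZ)
All input consumed in state q2 with stack EEBEZ.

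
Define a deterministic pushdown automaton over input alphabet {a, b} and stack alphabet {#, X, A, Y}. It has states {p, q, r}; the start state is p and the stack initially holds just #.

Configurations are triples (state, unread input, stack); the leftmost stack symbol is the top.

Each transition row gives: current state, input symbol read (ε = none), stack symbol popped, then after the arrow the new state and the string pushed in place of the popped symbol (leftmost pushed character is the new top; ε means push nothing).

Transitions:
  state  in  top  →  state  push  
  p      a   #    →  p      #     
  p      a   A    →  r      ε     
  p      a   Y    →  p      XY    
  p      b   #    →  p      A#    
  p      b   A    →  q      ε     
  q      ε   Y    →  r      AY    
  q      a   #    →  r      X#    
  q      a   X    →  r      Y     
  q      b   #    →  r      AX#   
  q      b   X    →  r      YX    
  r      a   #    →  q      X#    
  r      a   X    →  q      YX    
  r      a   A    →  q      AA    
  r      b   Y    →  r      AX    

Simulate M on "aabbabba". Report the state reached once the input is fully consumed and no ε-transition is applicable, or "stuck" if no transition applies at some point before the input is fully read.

stuck

(p, aabbabba, #)
  read a, top #: go to p, push # → (p, abbabba, #)
  read a, top #: go to p, push # → (p, bbabba, #)
  read b, top #: go to p, push A# → (p, babba, A#)
  read b, top A: go to q, push ε → (q, abba, #)
  read a, top #: go to r, push X# → (r, bba, X#)
No transition for (r, b, top X); M blocks with input bba remaining.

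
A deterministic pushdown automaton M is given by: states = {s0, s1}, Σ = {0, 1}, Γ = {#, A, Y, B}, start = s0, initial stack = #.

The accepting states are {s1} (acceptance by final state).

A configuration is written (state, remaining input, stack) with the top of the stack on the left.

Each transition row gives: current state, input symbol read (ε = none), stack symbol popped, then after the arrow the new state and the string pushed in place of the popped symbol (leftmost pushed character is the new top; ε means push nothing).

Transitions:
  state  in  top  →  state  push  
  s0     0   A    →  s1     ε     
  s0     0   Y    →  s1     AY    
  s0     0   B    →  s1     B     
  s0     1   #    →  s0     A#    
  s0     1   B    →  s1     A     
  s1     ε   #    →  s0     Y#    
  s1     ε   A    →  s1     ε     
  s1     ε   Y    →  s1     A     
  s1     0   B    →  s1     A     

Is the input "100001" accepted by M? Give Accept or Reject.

Reject

(s0, 100001, #) ⊢ (s0, 00001, A#) ⊢ (s1, 0001, #) ⊢ (s0, 0001, Y#) ⊢ (s1, 001, AY#) ⊢ (s1, 001, Y#) ⊢ (s1, 001, A#) ⊢ (s1, 001, #) ⊢ (s0, 001, Y#) ⊢ (s1, 01, AY#) ⊢ (s1, 01, Y#) ⊢ (s1, 01, A#) ⊢ (s1, 01, #) ⊢ (s0, 01, Y#) ⊢ (s1, 1, AY#) ⊢ (s1, 1, Y#) ⊢ (s1, 1, A#) ⊢ (s1, 1, #) ⊢ (s0, 1, Y#)
No transition applies at (s0, 1, Y#); input not fully consumed.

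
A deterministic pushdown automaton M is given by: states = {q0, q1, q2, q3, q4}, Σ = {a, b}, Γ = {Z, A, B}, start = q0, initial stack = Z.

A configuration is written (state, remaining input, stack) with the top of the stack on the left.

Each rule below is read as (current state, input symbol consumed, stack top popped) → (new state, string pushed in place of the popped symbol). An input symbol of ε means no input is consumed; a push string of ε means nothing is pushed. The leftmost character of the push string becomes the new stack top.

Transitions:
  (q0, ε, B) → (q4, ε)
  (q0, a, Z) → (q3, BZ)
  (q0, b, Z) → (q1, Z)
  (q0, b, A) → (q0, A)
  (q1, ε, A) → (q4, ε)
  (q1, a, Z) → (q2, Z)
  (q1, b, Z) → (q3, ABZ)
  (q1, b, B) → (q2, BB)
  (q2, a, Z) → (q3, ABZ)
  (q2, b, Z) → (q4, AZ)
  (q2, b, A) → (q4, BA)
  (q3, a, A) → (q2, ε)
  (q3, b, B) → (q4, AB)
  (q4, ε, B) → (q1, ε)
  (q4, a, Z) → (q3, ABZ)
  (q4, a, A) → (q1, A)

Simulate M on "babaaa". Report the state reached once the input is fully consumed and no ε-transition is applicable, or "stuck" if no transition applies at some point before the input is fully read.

(q0, babaaa, Z)
  read b, top Z: go to q1, push Z → (q1, abaaa, Z)
  read a, top Z: go to q2, push Z → (q2, baaa, Z)
  read b, top Z: go to q4, push AZ → (q4, aaa, AZ)
  read a, top A: go to q1, push A → (q1, aa, AZ)
  ε-move, top A: go to q4, push ε → (q4, aa, Z)
  read a, top Z: go to q3, push ABZ → (q3, a, ABZ)
  read a, top A: go to q2, push ε → (q2, ε, BZ)
All input consumed; M is in state q2.

q2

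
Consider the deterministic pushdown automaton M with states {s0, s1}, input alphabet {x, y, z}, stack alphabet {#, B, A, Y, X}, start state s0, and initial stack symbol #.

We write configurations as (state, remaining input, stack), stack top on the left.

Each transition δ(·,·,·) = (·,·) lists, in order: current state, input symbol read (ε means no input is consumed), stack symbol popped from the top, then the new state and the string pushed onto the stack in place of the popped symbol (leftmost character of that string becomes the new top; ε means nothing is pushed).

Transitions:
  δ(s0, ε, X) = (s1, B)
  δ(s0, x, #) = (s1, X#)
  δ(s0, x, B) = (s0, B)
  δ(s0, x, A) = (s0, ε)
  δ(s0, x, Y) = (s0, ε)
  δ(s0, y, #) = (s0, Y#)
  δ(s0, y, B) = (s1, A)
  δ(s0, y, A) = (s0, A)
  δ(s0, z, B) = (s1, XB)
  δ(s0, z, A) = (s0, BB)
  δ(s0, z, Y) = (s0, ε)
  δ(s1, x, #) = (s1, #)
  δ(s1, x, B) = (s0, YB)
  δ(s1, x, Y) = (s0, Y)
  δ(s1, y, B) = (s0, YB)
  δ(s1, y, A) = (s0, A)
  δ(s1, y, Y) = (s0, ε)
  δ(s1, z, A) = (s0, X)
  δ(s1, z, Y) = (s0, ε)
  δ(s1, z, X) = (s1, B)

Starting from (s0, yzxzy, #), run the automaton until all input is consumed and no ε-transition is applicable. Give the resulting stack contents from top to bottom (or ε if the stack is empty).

YB#

(s0, yzxzy, #)
  read y, top #: go to s0, push Y# → (s0, zxzy, Y#)
  read z, top Y: go to s0, push ε → (s0, xzy, #)
  read x, top #: go to s1, push X# → (s1, zy, X#)
  read z, top X: go to s1, push B → (s1, y, B#)
  read y, top B: go to s0, push YB → (s0, ε, YB#)
All input consumed in state s0 with stack YB#.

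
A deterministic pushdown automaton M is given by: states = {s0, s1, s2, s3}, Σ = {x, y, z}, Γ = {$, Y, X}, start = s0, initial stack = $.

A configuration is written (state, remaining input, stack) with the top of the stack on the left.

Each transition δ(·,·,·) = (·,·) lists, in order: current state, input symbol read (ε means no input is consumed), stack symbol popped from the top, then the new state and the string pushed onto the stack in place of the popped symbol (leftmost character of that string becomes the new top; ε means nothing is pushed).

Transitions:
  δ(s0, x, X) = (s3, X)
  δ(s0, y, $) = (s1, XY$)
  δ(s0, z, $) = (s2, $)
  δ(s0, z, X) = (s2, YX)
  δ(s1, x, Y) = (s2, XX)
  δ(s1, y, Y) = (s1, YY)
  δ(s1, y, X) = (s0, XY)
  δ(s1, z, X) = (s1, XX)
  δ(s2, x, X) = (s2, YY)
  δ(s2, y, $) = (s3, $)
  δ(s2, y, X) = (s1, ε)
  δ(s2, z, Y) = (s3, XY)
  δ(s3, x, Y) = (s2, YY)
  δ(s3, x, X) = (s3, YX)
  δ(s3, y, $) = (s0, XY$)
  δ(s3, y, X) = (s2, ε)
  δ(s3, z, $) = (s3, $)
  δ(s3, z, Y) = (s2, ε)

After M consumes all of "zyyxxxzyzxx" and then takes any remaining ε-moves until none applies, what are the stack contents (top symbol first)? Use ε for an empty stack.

YYXYYXY$

(s0, zyyxxxzyzxx, $) ⊢ (s2, yyxxxzyzxx, $) ⊢ (s3, yxxxzyzxx, $) ⊢ (s0, xxxzyzxx, XY$) ⊢ (s3, xxzyzxx, XY$) ⊢ (s3, xzyzxx, YXY$) ⊢ (s2, zyzxx, YYXY$) ⊢ (s3, yzxx, XYYXY$) ⊢ (s2, zxx, YYXY$) ⊢ (s3, xx, XYYXY$) ⊢ (s3, x, YXYYXY$) ⊢ (s2, ε, YYXYYXY$)
All input consumed in state s2 with stack YYXYYXY$.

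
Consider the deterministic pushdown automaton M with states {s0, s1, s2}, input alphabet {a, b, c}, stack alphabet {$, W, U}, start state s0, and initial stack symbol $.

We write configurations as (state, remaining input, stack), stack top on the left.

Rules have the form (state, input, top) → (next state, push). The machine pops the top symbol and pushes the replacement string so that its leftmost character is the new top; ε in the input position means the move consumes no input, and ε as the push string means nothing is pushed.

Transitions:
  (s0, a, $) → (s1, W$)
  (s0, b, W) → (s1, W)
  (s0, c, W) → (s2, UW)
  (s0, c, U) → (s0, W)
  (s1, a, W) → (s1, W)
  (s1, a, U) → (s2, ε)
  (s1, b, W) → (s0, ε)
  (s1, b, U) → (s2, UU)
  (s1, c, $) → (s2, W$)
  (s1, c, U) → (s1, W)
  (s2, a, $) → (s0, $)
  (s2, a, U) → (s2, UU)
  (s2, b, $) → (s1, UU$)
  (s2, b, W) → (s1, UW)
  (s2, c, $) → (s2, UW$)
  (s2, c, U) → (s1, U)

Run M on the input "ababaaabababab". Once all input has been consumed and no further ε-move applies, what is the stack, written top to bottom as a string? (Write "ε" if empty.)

(s0, ababaaabababab, $) ⊢ (s1, babaaabababab, W$) ⊢ (s0, abaaabababab, $) ⊢ (s1, baaabababab, W$) ⊢ (s0, aaabababab, $) ⊢ (s1, aabababab, W$) ⊢ (s1, abababab, W$) ⊢ (s1, bababab, W$) ⊢ (s0, ababab, $) ⊢ (s1, babab, W$) ⊢ (s0, abab, $) ⊢ (s1, bab, W$) ⊢ (s0, ab, $) ⊢ (s1, b, W$) ⊢ (s0, ε, $)
All input consumed in state s0 with stack $.

$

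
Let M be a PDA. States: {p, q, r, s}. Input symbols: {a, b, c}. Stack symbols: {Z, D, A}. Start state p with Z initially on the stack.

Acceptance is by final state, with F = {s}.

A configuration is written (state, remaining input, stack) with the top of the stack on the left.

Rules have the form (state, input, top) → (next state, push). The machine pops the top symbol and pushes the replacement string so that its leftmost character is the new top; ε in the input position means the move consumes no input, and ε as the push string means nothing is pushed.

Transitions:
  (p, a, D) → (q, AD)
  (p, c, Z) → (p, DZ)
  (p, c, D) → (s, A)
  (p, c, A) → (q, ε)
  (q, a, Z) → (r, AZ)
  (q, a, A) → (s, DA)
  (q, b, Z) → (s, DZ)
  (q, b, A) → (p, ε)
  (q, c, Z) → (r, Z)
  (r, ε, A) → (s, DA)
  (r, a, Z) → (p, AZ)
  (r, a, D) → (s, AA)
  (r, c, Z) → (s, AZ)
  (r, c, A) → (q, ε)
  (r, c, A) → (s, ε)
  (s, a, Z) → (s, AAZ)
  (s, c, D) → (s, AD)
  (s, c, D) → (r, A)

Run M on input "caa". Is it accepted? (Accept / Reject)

Accept

One accepting computation: (p, caa, Z) ⊢ (p, aa, DZ) ⊢ (q, a, ADZ) ⊢ (s, ε, DADZ)
All input consumed and state s ∈ F.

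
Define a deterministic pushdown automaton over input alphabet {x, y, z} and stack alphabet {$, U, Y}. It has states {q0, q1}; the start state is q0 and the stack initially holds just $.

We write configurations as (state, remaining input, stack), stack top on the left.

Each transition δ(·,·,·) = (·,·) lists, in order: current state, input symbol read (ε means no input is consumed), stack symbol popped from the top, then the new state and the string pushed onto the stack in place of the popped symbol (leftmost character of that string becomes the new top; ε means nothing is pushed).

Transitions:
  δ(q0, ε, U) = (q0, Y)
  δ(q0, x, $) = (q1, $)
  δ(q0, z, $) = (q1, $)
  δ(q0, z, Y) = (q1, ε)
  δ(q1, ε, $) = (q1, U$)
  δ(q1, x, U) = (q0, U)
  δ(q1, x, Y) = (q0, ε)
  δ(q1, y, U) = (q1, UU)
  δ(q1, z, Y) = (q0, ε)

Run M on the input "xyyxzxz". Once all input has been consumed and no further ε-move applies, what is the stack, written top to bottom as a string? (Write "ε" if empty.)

(q0, xyyxzxz, $)
  read x, top $: go to q1, push $ → (q1, yyxzxz, $)
  ε-move, top $: go to q1, push U$ → (q1, yyxzxz, U$)
  read y, top U: go to q1, push UU → (q1, yxzxz, UU$)
  read y, top U: go to q1, push UU → (q1, xzxz, UUU$)
  read x, top U: go to q0, push U → (q0, zxz, UUU$)
  ε-move, top U: go to q0, push Y → (q0, zxz, YUU$)
  read z, top Y: go to q1, push ε → (q1, xz, UU$)
  read x, top U: go to q0, push U → (q0, z, UU$)
  ε-move, top U: go to q0, push Y → (q0, z, YU$)
  read z, top Y: go to q1, push ε → (q1, ε, U$)
All input consumed in state q1 with stack U$.

U$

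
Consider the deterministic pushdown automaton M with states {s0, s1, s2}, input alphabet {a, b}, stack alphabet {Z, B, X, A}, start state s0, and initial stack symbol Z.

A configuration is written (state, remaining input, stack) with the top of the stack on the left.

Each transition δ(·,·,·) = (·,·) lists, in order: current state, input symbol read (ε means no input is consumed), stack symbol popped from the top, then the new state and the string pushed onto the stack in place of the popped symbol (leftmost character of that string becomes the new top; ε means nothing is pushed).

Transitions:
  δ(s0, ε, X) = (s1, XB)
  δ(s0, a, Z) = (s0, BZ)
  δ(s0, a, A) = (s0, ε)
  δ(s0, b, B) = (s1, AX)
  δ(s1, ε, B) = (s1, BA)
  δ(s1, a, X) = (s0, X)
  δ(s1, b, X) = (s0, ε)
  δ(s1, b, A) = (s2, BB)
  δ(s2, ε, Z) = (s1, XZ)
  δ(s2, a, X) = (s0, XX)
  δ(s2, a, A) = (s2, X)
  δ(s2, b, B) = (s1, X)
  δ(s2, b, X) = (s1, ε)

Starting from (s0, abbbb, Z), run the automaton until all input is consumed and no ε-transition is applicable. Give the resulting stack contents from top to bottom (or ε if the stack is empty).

(s0, abbbb, Z)
  read a, top Z: go to s0, push BZ → (s0, bbbb, BZ)
  read b, top B: go to s1, push AX → (s1, bbb, AXZ)
  read b, top A: go to s2, push BB → (s2, bb, BBXZ)
  read b, top B: go to s1, push X → (s1, b, XBXZ)
  read b, top X: go to s0, push ε → (s0, ε, BXZ)
All input consumed in state s0 with stack BXZ.

BXZ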